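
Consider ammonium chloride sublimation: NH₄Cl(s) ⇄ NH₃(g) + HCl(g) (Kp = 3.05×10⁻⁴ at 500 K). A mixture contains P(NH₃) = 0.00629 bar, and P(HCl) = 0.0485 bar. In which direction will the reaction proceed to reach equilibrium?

neither direction; the system is at equilibrium

(NH₄Cl is a pure solid — omitted from Qp.)
Qp = P(NH₃)·P(HCl) = (0.00629)·(0.0485) = 3.05×10⁻⁴
Qp = 3.05×10⁻⁴ = Kp, so the system is already at equilibrium.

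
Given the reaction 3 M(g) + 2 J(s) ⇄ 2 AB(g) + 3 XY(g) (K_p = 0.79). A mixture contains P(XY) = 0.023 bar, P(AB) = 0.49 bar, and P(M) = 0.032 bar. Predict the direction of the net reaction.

(J is a pure solid — omitted from Q_p.)
Q_p = P(AB)²·P(XY)³ / P(M)³ = (0.49)²·(0.023)³ / (0.032)³ = 0.089
Q_p = 0.089 < K_p = 0.79, so the forward reaction proceeds.

forward (toward products)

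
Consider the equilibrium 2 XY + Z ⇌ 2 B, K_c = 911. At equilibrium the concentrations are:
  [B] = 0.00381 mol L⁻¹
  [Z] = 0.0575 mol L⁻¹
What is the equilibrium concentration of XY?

At equilibrium, K_c = [B]² / ([XY]²·[Z]) = 911.
(0.00381)² / (([XY])²·(0.0575)) = 911
[XY]² = 2.77e-7 ⇒ [XY] = 5.26e-4 mol L⁻¹

[XY] = 5.26e-4 mol L⁻¹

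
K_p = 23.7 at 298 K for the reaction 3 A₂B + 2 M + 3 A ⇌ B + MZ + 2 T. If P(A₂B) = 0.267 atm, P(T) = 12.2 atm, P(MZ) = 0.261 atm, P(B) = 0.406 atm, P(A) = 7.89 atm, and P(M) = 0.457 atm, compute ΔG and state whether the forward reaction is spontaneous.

ΔG = -2.67 kJ/mol; the forward reaction is spontaneous

Q_p = P(B)·P(MZ)·P(T)² / (P(A₂B)³·P(M)²·P(A)³) = (0.406)·(0.261)·(12.2)² / ((0.267)³·(0.457)²·(7.89)³) = 8.08
ΔG = RT ln(Q_p/K_p) = (8.314 J mol⁻¹ K⁻¹)(298 K) × ln(8.08/23.7)
   = (2.478 kJ/mol)(-1.076) = -2.67 kJ/mol
ΔG < 0, so the forward reaction is spontaneous (proceeds forward).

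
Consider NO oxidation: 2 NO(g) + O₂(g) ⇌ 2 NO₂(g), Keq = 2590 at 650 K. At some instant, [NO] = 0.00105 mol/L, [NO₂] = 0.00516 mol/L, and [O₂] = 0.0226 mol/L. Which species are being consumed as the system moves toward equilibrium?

NO, O₂ (reactants)

Q = [NO₂]² / ([NO]²·[O₂]) = (0.00516)² / ((0.00105)²·(0.0226)) = 1070
Q = 1070 < Keq = 2590: net forward reaction.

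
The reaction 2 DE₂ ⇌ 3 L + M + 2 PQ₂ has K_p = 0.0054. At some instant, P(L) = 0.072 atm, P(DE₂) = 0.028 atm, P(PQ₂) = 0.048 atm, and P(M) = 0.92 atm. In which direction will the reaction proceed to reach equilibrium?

Q_p = P(L)³·P(M)·P(PQ₂)² / P(DE₂)² = (0.072)³·(0.92)·(0.048)² / (0.028)² = 0.0010
Q_p = 0.0010 < K_p = 0.0054, so the forward reaction proceeds.

to the right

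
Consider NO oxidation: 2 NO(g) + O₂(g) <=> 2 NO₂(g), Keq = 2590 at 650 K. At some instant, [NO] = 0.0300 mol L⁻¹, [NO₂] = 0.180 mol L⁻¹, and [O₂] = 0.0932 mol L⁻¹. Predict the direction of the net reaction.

forward (toward products)

Q = [NO₂]² / ([NO]²·[O₂]) = (0.180)² / ((0.0300)²·(0.0932)) = 386
Q = 386 < Keq = 2590, so the forward reaction proceeds.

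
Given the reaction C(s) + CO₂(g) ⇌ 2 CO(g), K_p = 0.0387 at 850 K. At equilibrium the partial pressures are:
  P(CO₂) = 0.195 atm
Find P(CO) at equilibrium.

P(CO) = 0.0869 atm

(C is a pure solid — omitted from K_p.)
At equilibrium, K_p = P(CO)² / P(CO₂) = 0.0387.
(P(CO))² / (0.195) = 0.0387
P(CO)² = 0.00755 ⇒ P(CO) = 0.0869 atm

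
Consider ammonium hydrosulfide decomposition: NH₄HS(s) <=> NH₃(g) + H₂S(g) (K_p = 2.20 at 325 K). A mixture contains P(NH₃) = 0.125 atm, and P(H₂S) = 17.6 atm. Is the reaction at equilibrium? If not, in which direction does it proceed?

at equilibrium

(NH₄HS is a pure solid — omitted from Q_p.)
Q_p = P(NH₃)·P(H₂S) = (0.125)·(17.6) = 2.20
Q_p = 2.20 = K_p, so the system is already at equilibrium.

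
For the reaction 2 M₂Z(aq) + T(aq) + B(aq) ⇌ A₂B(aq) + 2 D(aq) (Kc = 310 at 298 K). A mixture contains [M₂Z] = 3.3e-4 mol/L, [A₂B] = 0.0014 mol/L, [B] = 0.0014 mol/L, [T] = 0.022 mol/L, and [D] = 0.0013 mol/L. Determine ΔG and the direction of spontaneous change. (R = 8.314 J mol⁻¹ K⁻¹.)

Qc = [A₂B]·[D]² / ([M₂Z]²·[T]·[B]) = (0.0014)·(0.0013)² / ((3.3e-4)²·(0.022)·(0.0014)) = 705
ΔG = RT ln(Qc/Kc) = (8.314 J mol⁻¹ K⁻¹)(298 K) × ln(705/310)
   = (2.478 kJ/mol)(0.8216) = 2.04 kJ/mol
ΔG > 0, so the forward reaction is non-spontaneous (proceeds in reverse).

ΔG = 2.04 kJ/mol; the forward reaction is non-spontaneous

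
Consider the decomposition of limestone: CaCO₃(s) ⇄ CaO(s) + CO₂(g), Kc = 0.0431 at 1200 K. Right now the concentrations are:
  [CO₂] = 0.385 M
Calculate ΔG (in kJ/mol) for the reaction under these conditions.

(CaCO₃, CaO are pure solids — omitted from Qc.)
Qc = [CO₂] = 0.385
ΔG = RT ln(Qc/Kc) = (8.314 J mol⁻¹ K⁻¹)(1200 K) × ln(0.385/0.0431)
   = (9.977 kJ/mol)(2.190) = 21.8 kJ/mol
ΔG > 0, so the forward reaction is non-spontaneous (proceeds in reverse).

ΔG = 21.8 kJ/mol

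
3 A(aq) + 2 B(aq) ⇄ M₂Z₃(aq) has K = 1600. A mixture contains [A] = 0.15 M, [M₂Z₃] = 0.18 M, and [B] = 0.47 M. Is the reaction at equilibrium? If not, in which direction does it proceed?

forward (toward products)

Q = [M₂Z₃] / ([A]³·[B]²) = (0.18) / ((0.15)³·(0.47)²) = 240
Q = 240 < K = 1600, so the forward reaction proceeds.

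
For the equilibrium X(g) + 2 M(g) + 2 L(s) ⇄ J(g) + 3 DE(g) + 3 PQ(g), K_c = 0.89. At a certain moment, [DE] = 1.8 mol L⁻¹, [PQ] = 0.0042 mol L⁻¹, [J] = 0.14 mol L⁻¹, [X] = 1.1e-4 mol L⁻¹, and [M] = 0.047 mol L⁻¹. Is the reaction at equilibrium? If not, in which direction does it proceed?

(L is a pure solid — omitted from Q_c.)
Q_c = [J]·[DE]³·[PQ]³ / ([X]·[M]²) = (0.14)·(1.8)³·(0.0042)³ / ((1.1e-4)·(0.047)²) = 0.25
Q_c = 0.25 < K_c = 0.89, so the forward reaction proceeds.

to the right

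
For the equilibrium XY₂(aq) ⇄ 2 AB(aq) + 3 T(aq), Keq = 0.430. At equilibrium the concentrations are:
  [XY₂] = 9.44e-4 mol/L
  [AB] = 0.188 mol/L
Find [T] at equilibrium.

At equilibrium, Keq = [AB]²·[T]³ / [XY₂] = 0.430.
(0.188)²·([T])³ / (9.44e-4) = 0.430
[T]³ = 0.0115 ⇒ [T] = 0.226 mol/L

[T] = 0.226 mol/L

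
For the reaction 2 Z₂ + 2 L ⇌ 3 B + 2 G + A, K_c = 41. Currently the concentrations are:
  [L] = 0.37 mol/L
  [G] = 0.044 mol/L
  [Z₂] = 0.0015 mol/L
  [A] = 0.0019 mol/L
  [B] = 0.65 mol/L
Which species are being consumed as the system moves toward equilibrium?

Z₂, L (reactants)

Q_c = [B]³·[G]²·[A] / ([Z₂]²·[L]²) = (0.65)³·(0.044)²·(0.0019) / ((0.0015)²·(0.37)²) = 3.3
Q_c = 3.3 < K_c = 41: net forward reaction.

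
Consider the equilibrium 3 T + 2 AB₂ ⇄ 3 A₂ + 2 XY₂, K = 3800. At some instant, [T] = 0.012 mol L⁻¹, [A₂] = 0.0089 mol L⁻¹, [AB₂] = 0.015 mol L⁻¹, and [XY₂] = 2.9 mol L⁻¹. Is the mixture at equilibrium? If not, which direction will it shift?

Q = [A₂]³·[XY₂]² / ([T]³·[AB₂]²) = (0.0089)³·(2.9)² / ((0.012)³·(0.015)²) = 15000
Q = 15000 > K = 3800: net reverse reaction.

no; Q > K, reaction proceeds in reverse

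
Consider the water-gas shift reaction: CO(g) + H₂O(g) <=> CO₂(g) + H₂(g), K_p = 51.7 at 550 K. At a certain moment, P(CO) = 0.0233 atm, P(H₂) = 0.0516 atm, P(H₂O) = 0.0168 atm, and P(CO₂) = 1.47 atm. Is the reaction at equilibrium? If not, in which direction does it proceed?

Q_p = P(CO₂)·P(H₂) / (P(CO)·P(H₂O)) = (1.47)·(0.0516) / ((0.0233)·(0.0168)) = 194
Q_p = 194 > K_p = 51.7, so the reverse reaction proceeds.

reverse (toward reactants)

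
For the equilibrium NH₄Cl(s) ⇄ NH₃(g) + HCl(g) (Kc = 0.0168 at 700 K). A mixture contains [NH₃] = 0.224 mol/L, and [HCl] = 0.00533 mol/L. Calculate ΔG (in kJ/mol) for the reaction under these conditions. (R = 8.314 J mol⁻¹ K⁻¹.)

(NH₄Cl is a pure solid — omitted from Qc.)
Qc = [NH₃]·[HCl] = (0.224)·(0.00533) = 0.00119
ΔG = RT ln(Qc/Kc) = (8.314 J mol⁻¹ K⁻¹)(700 K) × ln(0.00119/0.0168)
   = (5.820 kJ/mol)(-2.647) = -15.4 kJ/mol
ΔG < 0, so the forward reaction is spontaneous (proceeds forward).

ΔG = -15.4 kJ/mol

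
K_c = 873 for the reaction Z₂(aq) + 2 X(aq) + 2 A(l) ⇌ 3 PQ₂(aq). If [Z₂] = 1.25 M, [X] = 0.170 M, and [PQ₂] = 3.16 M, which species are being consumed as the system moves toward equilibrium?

(A is a pure liquid — omitted from Q_c.)
Q_c = [PQ₂]³ / ([Z₂]·[X]²) = (3.16)³ / ((1.25)·(0.170)²) = 873
Q_c = 873 = K_c; the system is at equilibrium.

none (at equilibrium)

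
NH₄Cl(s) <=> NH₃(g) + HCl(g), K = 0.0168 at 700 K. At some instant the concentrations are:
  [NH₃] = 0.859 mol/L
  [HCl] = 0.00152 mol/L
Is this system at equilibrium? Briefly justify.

no; Q < K, reaction proceeds forward

(NH₄Cl is a pure solid — omitted from Q.)
Q = [NH₃]·[HCl] = (0.859)·(0.00152) = 0.00131
Q = 0.00131 < K = 0.0168: net forward reaction.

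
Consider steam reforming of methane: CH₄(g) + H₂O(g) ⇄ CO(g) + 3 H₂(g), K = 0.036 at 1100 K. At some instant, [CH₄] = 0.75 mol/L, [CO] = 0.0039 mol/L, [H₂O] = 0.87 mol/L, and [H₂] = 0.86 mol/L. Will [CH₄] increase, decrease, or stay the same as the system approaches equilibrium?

decrease

Q = [CO]·[H₂]³ / ([CH₄]·[H₂O]) = (0.0039)·(0.86)³ / ((0.75)·(0.87)) = 0.0038
Q = 0.0038 < K = 0.036: net forward reaction.
CH₄ is a reactant, so it decreases.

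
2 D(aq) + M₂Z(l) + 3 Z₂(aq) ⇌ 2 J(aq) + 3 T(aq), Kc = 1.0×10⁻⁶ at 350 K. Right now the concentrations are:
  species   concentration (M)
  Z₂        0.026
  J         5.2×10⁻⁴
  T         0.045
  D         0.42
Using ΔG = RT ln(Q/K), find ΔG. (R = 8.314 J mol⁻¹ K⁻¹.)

ΔG = 6.03 kJ/mol

(M₂Z is a pure liquid — omitted from Qc.)
Qc = [J]²·[T]³ / ([D]²·[Z₂]³) = (5.2×10⁻⁴)²·(0.045)³ / ((0.42)²·(0.026)³) = 7.95×10⁻⁶
ΔG = RT ln(Qc/Kc) = (8.314 J mol⁻¹ K⁻¹)(350 K) × ln(7.95×10⁻⁶/1.0×10⁻⁶)
   = (2.910 kJ/mol)(2.073) = 6.03 kJ/mol
ΔG > 0, so the forward reaction is non-spontaneous (proceeds in reverse).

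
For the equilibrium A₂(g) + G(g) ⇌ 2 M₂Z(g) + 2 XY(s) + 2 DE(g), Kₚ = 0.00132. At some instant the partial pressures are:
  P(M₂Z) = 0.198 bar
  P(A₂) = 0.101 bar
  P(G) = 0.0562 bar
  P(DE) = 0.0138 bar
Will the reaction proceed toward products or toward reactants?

(XY is a pure solid — omitted from Qₚ.)
Qₚ = P(M₂Z)²·P(DE)² / (P(A₂)·P(G)) = (0.198)²·(0.0138)² / ((0.101)·(0.0562)) = 0.00132
Qₚ = 0.00132 = Kₚ, so the system is already at equilibrium.

neither direction; the system is at equilibrium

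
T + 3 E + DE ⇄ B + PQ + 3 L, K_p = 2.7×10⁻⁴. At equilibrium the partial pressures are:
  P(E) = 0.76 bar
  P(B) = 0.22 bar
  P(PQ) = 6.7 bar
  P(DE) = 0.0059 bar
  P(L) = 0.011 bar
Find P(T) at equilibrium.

P(T) = 2.8 bar

At equilibrium, K_p = P(B)·P(PQ)·P(L)³ / (P(T)·P(E)³·P(DE)) = 2.7×10⁻⁴.
(0.22)·(6.7)·(0.011)³ / ((P(T))·(0.76)³·(0.0059)) = 2.7×10⁻⁴
P(T) = 2.81 = 2.8 bar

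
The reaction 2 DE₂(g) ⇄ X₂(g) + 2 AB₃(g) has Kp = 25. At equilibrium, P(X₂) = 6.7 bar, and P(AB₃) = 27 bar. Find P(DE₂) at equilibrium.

P(DE₂) = 14 bar

At equilibrium, Kp = P(X₂)·P(AB₃)² / P(DE₂)² = 25.
(6.7)·(27)² / (P(DE₂))² = 25
P(DE₂)² = 195 ⇒ P(DE₂) = 14 bar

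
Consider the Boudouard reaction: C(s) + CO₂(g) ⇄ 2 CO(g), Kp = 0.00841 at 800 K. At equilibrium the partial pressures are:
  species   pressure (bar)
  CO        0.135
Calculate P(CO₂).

P(CO₂) = 2.17 bar

(C is a pure solid — omitted from Kp.)
At equilibrium, Kp = P(CO)² / P(CO₂) = 0.00841.
(0.135)² / (P(CO₂)) = 0.00841
P(CO₂) = 2.17 bar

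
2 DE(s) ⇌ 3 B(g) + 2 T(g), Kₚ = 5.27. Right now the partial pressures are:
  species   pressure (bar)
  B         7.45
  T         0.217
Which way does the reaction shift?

(DE is a pure solid — omitted from Qₚ.)
Qₚ = P(B)³·P(T)² = (7.45)³·(0.217)² = 19.5
Qₚ = 19.5 > Kₚ = 5.27, so the reverse reaction proceeds.

toward reactants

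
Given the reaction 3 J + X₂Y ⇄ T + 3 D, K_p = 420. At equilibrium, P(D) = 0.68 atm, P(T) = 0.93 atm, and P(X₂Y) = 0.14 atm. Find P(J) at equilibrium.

At equilibrium, K_p = P(T)·P(D)³ / (P(J)³·P(X₂Y)) = 420.
(0.93)·(0.68)³ / ((P(J))³·(0.14)) = 420
P(J)³ = 0.00497 ⇒ P(J) = 0.17 atm

P(J) = 0.17 atm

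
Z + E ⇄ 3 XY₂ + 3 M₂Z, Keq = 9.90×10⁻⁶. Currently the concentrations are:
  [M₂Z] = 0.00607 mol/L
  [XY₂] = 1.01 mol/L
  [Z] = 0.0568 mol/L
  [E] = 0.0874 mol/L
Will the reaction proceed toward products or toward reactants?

Q = [XY₂]³·[M₂Z]³ / ([Z]·[E]) = (1.01)³·(0.00607)³ / ((0.0568)·(0.0874)) = 4.64×10⁻⁵
Q = 4.64×10⁻⁵ > Keq = 9.90×10⁻⁶, so the reverse reaction proceeds.

reverse (toward reactants)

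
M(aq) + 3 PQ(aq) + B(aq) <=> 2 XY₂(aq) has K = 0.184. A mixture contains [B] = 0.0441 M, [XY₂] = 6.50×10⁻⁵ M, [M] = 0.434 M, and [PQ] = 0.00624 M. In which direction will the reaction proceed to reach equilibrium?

Q = [XY₂]² / ([M]·[PQ]³·[B]) = (6.50×10⁻⁵)² / ((0.434)·(0.00624)³·(0.0441)) = 0.909
Q = 0.909 > K = 0.184, so the reverse reaction proceeds.

in the reverse direction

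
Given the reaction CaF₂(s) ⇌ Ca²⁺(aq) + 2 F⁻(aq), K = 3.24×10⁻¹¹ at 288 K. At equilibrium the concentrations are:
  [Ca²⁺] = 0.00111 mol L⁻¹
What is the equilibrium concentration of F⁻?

[F⁻] = 1.71×10⁻⁴ mol L⁻¹

(CaF₂ is a pure solid — omitted from K.)
At equilibrium, K = [Ca²⁺]·[F⁻]² = 3.24×10⁻¹¹.
(0.00111)·([F⁻])² = 3.24×10⁻¹¹
[F⁻]² = 2.92×10⁻⁸ ⇒ [F⁻] = 1.71×10⁻⁴ mol L⁻¹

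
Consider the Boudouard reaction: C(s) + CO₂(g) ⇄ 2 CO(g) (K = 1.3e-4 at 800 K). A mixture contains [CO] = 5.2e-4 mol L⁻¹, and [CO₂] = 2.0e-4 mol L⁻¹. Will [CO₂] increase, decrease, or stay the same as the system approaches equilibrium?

increase

(C is a pure solid — omitted from Q.)
Q = [CO]² / [CO₂] = (5.2e-4)² / (2.0e-4) = 0.0014
Q = 0.0014 > K = 1.3e-4: net reverse reaction.
CO₂ is a reactant, so it increases.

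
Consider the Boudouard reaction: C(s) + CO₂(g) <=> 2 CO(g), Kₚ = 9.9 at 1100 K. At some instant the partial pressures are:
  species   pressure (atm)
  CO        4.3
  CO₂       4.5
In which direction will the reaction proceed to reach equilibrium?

forward (toward products)

(C is a pure solid — omitted from Qₚ.)
Qₚ = P(CO)² / P(CO₂) = (4.3)² / (4.5) = 4.1
Qₚ = 4.1 < Kₚ = 9.9, so the forward reaction proceeds.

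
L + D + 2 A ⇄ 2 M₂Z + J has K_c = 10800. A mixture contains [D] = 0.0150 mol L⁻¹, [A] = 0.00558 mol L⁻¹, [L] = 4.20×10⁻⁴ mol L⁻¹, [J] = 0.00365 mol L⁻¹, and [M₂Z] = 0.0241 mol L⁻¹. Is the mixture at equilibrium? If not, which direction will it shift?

Q_c = [M₂Z]²·[J] / ([L]·[D]·[A]²) = (0.0241)²·(0.00365) / ((4.20×10⁻⁴)·(0.0150)·(0.00558)²) = 10800
Q_c = 10800 = K_c; the system is at equilibrium.

yes, at equilibrium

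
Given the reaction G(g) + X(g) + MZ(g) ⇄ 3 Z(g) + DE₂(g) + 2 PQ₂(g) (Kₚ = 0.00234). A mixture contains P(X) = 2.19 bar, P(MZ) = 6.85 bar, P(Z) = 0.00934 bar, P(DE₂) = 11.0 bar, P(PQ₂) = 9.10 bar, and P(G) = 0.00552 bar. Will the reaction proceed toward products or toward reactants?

Qₚ = P(Z)³·P(DE₂)·P(PQ₂)² / (P(G)·P(X)·P(MZ)) = (0.00934)³·(11.0)·(9.10)² / ((0.00552)·(2.19)·(6.85)) = 0.00896
Qₚ = 0.00896 > Kₚ = 0.00234, so the reverse reaction proceeds.

toward reactants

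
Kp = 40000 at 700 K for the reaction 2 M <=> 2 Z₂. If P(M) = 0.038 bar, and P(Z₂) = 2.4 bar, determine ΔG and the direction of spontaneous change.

Qp = P(Z₂)² / P(M)² = (2.4)² / (0.038)² = 3990
ΔG = RT ln(Qp/Kp) = (8.314 J mol⁻¹ K⁻¹)(700 K) × ln(3990/40000)
   = (5.820 kJ/mol)(-2.305) = -13.4 kJ/mol
ΔG < 0, so the forward reaction is spontaneous (proceeds forward).

ΔG = -13.4 kJ/mol; the forward reaction is spontaneous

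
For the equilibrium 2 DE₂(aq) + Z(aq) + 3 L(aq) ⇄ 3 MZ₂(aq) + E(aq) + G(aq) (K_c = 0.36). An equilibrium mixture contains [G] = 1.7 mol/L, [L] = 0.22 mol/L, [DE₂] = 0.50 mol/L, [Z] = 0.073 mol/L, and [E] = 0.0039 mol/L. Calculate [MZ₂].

[MZ₂] = 0.22 mol/L

At equilibrium, K_c = [MZ₂]³·[E]·[G] / ([DE₂]²·[Z]·[L]³) = 0.36.
([MZ₂])³·(0.0039)·(1.7) / ((0.50)²·(0.073)·(0.22)³) = 0.36
[MZ₂]³ = 0.0106 ⇒ [MZ₂] = 0.22 mol/L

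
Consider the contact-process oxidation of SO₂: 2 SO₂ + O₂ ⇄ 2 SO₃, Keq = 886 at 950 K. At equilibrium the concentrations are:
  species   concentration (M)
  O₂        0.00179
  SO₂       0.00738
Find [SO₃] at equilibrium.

At equilibrium, Keq = [SO₃]² / ([SO₂]²·[O₂]) = 886.
([SO₃])² / ((0.00738)²·(0.00179)) = 886
[SO₃]² = 8.64×10⁻⁵ ⇒ [SO₃] = 0.00929 M

[SO₃] = 0.00929 M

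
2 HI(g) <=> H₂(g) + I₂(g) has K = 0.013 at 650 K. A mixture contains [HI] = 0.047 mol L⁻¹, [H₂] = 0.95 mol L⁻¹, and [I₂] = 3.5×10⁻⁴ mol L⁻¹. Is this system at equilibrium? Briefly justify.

Q = [H₂]·[I₂] / [HI]² = (0.95)·(3.5×10⁻⁴) / (0.047)² = 0.15
Q = 0.15 > K = 0.013: net reverse reaction.

no; Q > K, reaction proceeds in reverse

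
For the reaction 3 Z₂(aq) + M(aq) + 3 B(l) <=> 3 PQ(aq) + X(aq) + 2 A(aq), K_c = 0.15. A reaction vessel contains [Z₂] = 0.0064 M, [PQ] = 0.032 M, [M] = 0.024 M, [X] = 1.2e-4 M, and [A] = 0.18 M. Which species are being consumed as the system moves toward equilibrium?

Z₂, M, B (reactants)

(B is a pure liquid — omitted from Q_c.)
Q_c = [PQ]³·[X]·[A]² / ([Z₂]³·[M]) = (0.032)³·(1.2e-4)·(0.18)² / ((0.0064)³·(0.024)) = 0.020
Q_c = 0.020 < K_c = 0.15: net forward reaction.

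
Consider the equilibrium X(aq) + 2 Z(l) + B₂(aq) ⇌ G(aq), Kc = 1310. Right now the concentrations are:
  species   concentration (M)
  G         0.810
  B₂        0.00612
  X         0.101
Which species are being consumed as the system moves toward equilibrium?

none (at equilibrium)

(Z is a pure liquid — omitted from Qc.)
Qc = [G] / ([X]·[B₂]) = (0.810) / ((0.101)·(0.00612)) = 1310
Qc = 1310 = Kc; the system is at equilibrium.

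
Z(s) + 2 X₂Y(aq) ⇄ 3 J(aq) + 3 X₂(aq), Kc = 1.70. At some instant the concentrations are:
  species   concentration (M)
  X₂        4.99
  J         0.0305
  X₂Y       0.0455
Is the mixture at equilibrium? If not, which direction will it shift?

yes, at equilibrium

(Z is a pure solid — omitted from Qc.)
Qc = [J]³·[X₂]³ / [X₂Y]² = (0.0305)³·(4.99)³ / (0.0455)² = 1.70
Qc = 1.70 = Kc; the system is at equilibrium.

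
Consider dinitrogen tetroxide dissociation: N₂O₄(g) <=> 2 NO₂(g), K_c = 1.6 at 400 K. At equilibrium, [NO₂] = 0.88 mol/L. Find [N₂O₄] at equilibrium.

At equilibrium, K_c = [NO₂]² / [N₂O₄] = 1.6.
(0.88)² / ([N₂O₄]) = 1.6
[N₂O₄] = 0.484 = 0.48 mol/L

[N₂O₄] = 0.48 mol/L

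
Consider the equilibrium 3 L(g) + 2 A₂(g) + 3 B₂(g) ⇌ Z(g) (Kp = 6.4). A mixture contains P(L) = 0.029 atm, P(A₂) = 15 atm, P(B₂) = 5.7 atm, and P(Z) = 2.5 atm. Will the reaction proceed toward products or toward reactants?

Qp = P(Z) / (P(L)³·P(A₂)²·P(B₂)³) = (2.5) / ((0.029)³·(15)²·(5.7)³) = 2.5
Qp = 2.5 < Kp = 6.4, so the forward reaction proceeds.

toward products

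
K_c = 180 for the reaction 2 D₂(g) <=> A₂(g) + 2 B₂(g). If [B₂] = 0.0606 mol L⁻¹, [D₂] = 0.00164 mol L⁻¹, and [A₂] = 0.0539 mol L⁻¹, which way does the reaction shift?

Q_c = [A₂]·[B₂]² / [D₂]² = (0.0539)·(0.0606)² / (0.00164)² = 73.6
Q_c = 73.6 < K_c = 180, so the forward reaction proceeds.

to the right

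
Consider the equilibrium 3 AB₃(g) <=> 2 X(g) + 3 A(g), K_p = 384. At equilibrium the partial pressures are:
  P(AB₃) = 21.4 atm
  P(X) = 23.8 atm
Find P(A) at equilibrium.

P(A) = 18.8 atm

At equilibrium, K_p = P(X)²·P(A)³ / P(AB₃)³ = 384.
(23.8)²·(P(A))³ / (21.4)³ = 384
P(A)³ = 6640 ⇒ P(A) = 18.8 atm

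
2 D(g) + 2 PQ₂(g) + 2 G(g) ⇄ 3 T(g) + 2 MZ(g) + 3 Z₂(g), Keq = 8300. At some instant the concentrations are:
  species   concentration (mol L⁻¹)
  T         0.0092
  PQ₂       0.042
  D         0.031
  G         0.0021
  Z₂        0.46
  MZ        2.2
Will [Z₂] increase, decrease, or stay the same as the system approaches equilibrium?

decrease

Q = [T]³·[MZ]²·[Z₂]³ / ([D]²·[PQ₂]²·[G]²) = (0.0092)³·(2.2)²·(0.46)³ / ((0.031)²·(0.042)²·(0.0021)²) = 49000
Q = 49000 > Keq = 8300: net reverse reaction.
Z₂ is a product, so it decreases.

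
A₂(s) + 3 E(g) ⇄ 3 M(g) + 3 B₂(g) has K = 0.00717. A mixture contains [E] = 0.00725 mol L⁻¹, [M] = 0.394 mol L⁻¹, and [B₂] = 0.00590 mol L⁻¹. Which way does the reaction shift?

toward reactants

(A₂ is a pure solid — omitted from Q.)
Q = [M]³·[B₂]³ / [E]³ = (0.394)³·(0.00590)³ / (0.00725)³ = 0.0330
Q = 0.0330 > K = 0.00717, so the reverse reaction proceeds.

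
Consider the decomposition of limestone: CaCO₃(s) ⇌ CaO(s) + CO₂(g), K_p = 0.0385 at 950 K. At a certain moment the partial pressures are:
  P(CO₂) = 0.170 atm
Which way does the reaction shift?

(CaCO₃, CaO are pure solids — omitted from Q_p.)
Q_p = P(CO₂) = 0.170
Q_p = 0.170 > K_p = 0.0385, so the reverse reaction proceeds.

to the left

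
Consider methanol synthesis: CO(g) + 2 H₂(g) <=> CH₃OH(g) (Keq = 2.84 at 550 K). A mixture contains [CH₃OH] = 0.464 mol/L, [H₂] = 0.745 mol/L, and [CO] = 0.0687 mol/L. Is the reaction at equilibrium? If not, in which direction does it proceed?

toward reactants

Q = [CH₃OH] / ([CO]·[H₂]²) = (0.464) / ((0.0687)·(0.745)²) = 12.2
Q = 12.2 > Keq = 2.84, so the reverse reaction proceeds.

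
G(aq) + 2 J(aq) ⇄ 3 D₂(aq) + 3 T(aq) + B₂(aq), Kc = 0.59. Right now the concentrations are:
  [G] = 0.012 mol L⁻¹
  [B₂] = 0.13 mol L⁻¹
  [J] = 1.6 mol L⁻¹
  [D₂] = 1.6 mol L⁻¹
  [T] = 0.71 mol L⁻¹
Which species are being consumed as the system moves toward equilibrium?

Qc = [D₂]³·[T]³·[B₂] / ([G]·[J]²) = (1.6)³·(0.71)³·(0.13) / ((0.012)·(1.6)²) = 6.2
Qc = 6.2 > Kc = 0.59: net reverse reaction.

D₂, T, B₂ (products)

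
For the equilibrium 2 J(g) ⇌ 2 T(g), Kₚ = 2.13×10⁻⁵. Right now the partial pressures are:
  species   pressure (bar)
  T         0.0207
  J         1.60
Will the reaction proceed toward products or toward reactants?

to the left

Qₚ = P(T)² / P(J)² = (0.0207)² / (1.60)² = 1.67×10⁻⁴
Qₚ = 1.67×10⁻⁴ > Kₚ = 2.13×10⁻⁵, so the reverse reaction proceeds.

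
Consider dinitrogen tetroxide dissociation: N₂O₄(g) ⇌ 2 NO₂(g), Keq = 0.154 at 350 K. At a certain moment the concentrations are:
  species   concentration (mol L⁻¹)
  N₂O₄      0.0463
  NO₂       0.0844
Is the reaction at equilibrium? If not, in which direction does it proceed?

neither direction; the system is at equilibrium

Q = [NO₂]² / [N₂O₄] = (0.0844)² / (0.0463) = 0.154
Q = 0.154 = Keq, so the system is already at equilibrium.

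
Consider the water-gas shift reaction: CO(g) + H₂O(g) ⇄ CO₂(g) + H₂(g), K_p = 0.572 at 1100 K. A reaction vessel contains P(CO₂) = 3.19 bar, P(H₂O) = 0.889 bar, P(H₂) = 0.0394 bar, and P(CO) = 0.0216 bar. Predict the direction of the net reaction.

in the reverse direction

Q_p = P(CO₂)·P(H₂) / (P(CO)·P(H₂O)) = (3.19)·(0.0394) / ((0.0216)·(0.889)) = 6.55
Q_p = 6.55 > K_p = 0.572, so the reverse reaction proceeds.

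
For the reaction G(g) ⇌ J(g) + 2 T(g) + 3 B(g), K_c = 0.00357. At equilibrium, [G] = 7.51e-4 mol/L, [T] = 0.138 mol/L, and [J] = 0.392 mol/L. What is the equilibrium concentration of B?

[B] = 0.0711 mol/L

At equilibrium, K_c = [J]·[T]²·[B]³ / [G] = 0.00357.
(0.392)·(0.138)²·([B])³ / (7.51e-4) = 0.00357
[B]³ = 3.59e-4 ⇒ [B] = 0.0711 mol/L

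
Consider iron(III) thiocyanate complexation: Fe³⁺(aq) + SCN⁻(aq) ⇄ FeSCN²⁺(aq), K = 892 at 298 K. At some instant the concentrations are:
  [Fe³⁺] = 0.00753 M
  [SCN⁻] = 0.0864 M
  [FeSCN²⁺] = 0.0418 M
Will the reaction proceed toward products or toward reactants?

forward (toward products)

Q = [FeSCN²⁺] / ([Fe³⁺]·[SCN⁻]) = (0.0418) / ((0.00753)·(0.0864)) = 64.2
Q = 64.2 < K = 892, so the forward reaction proceeds.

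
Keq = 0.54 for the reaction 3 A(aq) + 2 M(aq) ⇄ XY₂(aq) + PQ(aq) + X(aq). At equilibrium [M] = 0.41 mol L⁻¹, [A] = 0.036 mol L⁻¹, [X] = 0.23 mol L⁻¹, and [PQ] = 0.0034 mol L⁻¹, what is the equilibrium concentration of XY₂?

[XY₂] = 0.0054 mol L⁻¹

At equilibrium, Keq = [XY₂]·[PQ]·[X] / ([A]³·[M]²) = 0.54.
([XY₂])·(0.0034)·(0.23) / ((0.036)³·(0.41)²) = 0.54
[XY₂] = 0.00542 = 0.0054 mol L⁻¹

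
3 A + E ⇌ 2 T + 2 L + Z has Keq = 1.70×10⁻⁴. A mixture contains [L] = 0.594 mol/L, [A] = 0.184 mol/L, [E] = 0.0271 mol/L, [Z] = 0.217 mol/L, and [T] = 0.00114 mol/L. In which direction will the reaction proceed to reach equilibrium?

Q = [T]²·[L]²·[Z] / ([A]³·[E]) = (0.00114)²·(0.594)²·(0.217) / ((0.184)³·(0.0271)) = 5.89×10⁻⁴
Q = 5.89×10⁻⁴ > Keq = 1.70×10⁻⁴, so the reverse reaction proceeds.

to the left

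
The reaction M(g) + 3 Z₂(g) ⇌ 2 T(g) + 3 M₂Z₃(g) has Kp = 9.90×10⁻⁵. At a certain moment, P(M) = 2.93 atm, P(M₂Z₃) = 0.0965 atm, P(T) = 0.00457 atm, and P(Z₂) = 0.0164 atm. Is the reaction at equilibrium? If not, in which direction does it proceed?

to the left

Qp = P(T)²·P(M₂Z₃)³ / (P(M)·P(Z₂)³) = (0.00457)²·(0.0965)³ / ((2.93)·(0.0164)³) = 0.00145
Qp = 0.00145 > Kp = 9.90×10⁻⁵, so the reverse reaction proceeds.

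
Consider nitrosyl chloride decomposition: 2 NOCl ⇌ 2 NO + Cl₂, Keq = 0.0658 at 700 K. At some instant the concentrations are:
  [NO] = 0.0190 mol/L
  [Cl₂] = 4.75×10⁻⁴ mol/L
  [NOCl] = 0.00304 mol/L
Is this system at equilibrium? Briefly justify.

no; Q < K, reaction proceeds forward

Q = [NO]²·[Cl₂] / [NOCl]² = (0.0190)²·(4.75×10⁻⁴) / (0.00304)² = 0.0186
Q = 0.0186 < Keq = 0.0658: net forward reaction.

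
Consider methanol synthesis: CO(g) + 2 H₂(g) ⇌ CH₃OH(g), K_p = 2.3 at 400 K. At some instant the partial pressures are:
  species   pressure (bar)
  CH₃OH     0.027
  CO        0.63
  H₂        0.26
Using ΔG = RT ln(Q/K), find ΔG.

ΔG = -4.29 kJ/mol

Q_p = P(CH₃OH) / (P(CO)·P(H₂)²) = (0.027) / ((0.63)·(0.26)²) = 0.634
ΔG = RT ln(Q_p/K_p) = (8.314 J mol⁻¹ K⁻¹)(400 K) × ln(0.634/2.3)
   = (3.326 kJ/mol)(-1.289) = -4.29 kJ/mol
ΔG < 0, so the forward reaction is spontaneous (proceeds forward).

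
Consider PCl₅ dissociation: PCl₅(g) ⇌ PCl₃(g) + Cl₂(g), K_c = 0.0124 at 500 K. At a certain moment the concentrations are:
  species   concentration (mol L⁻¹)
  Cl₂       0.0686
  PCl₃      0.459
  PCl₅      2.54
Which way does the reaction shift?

neither direction; the system is at equilibrium

Q_c = [PCl₃]·[Cl₂] / [PCl₅] = (0.459)·(0.0686) / (2.54) = 0.0124
Q_c = 0.0124 = K_c, so the system is already at equilibrium.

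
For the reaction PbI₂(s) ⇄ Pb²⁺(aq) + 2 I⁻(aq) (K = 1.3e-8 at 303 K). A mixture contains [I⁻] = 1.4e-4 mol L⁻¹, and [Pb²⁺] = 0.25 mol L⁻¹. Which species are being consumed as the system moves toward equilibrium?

PbI₂ (reactants)

(PbI₂ is a pure solid — omitted from Q.)
Q = [Pb²⁺]·[I⁻]² = (0.25)·(1.4e-4)² = 4.9e-9
Q = 4.9e-9 < K = 1.3e-8: net forward reaction.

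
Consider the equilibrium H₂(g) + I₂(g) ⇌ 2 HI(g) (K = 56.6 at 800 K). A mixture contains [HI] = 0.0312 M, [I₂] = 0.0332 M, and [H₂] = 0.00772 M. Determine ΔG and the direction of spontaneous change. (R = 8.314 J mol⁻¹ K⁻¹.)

Q = [HI]² / ([H₂]·[I₂]) = (0.0312)² / ((0.00772)·(0.0332)) = 3.80
ΔG = RT ln(Q/K) = (8.314 J mol⁻¹ K⁻¹)(800 K) × ln(3.80/56.6)
   = (6.651 kJ/mol)(-2.701) = -18.0 kJ/mol
ΔG < 0, so the forward reaction is spontaneous (proceeds forward).

ΔG = -18.0 kJ/mol; the forward reaction is spontaneous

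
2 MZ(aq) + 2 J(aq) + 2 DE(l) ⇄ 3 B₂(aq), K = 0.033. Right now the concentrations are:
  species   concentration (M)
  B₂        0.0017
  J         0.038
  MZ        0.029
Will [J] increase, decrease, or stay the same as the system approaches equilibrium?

decrease

(DE is a pure liquid — omitted from Q.)
Q = [B₂]³ / ([MZ]²·[J]²) = (0.0017)³ / ((0.029)²·(0.038)²) = 0.0040
Q = 0.0040 < K = 0.033: net forward reaction.
J is a reactant, so it decreases.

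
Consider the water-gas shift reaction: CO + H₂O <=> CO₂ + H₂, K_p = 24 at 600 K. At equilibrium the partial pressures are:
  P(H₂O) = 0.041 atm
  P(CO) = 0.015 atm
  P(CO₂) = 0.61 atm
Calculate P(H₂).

P(H₂) = 0.024 atm

At equilibrium, K_p = P(CO₂)·P(H₂) / (P(CO)·P(H₂O)) = 24.
(0.61)·(P(H₂)) / ((0.015)·(0.041)) = 24
P(H₂) = 0.0242 = 0.024 atm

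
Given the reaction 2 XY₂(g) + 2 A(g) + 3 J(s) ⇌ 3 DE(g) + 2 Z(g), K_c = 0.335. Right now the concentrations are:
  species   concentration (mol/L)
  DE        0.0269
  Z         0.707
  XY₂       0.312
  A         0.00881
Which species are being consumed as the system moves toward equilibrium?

(J is a pure solid — omitted from Q_c.)
Q_c = [DE]³·[Z]² / ([XY₂]²·[A]²) = (0.0269)³·(0.707)² / ((0.312)²·(0.00881)²) = 1.29
Q_c = 1.29 > K_c = 0.335: net reverse reaction.

DE, Z (products)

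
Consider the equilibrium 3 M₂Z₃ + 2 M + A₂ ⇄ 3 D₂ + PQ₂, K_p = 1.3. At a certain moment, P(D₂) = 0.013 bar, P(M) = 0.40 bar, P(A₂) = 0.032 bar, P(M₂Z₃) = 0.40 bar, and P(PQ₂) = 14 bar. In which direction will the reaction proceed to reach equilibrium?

to the right

Q_p = P(D₂)³·P(PQ₂) / (P(M₂Z₃)³·P(M)²·P(A₂)) = (0.013)³·(14) / ((0.40)³·(0.40)²·(0.032)) = 0.094
Q_p = 0.094 < K_p = 1.3, so the forward reaction proceeds.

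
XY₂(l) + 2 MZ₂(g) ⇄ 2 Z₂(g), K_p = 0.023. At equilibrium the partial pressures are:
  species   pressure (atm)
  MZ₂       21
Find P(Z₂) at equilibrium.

(XY₂ is a pure liquid — omitted from K_p.)
At equilibrium, K_p = P(Z₂)² / P(MZ₂)² = 0.023.
(P(Z₂))² / (21)² = 0.023
P(Z₂)² = 10.1 ⇒ P(Z₂) = 3.2 atm

P(Z₂) = 3.2 atm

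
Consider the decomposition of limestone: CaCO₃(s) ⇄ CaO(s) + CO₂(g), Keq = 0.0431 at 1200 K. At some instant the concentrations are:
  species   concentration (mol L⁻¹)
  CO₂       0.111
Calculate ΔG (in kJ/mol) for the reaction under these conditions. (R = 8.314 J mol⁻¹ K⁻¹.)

ΔG = 9.44 kJ/mol

(CaCO₃, CaO are pure solids — omitted from Q.)
Q = [CO₂] = 0.111
ΔG = RT ln(Q/Keq) = (8.314 J mol⁻¹ K⁻¹)(1200 K) × ln(0.111/0.0431)
   = (9.977 kJ/mol)(0.9460) = 9.44 kJ/mol
ΔG > 0, so the forward reaction is non-spontaneous (proceeds in reverse).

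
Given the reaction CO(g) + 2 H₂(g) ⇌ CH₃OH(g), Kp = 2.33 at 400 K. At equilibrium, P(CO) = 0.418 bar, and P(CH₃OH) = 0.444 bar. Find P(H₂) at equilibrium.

P(H₂) = 0.675 bar

At equilibrium, Kp = P(CH₃OH) / (P(CO)·P(H₂)²) = 2.33.
(0.444) / ((0.418)·(P(H₂))²) = 2.33
P(H₂)² = 0.456 ⇒ P(H₂) = 0.675 bar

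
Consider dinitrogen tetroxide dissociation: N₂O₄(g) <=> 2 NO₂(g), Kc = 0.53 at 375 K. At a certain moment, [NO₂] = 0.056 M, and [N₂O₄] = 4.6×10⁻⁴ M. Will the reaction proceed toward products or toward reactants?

Qc = [NO₂]² / [N₂O₄] = (0.056)² / (4.6×10⁻⁴) = 6.8
Qc = 6.8 > Kc = 0.53, so the reverse reaction proceeds.

in the reverse direction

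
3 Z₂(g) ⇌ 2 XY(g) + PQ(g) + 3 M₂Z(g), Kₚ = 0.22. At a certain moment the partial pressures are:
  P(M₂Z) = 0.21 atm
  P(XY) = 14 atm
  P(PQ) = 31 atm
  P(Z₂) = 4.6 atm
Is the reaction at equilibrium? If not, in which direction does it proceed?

in the reverse direction

Qₚ = P(XY)²·P(PQ)·P(M₂Z)³ / P(Z₂)³ = (14)²·(31)·(0.21)³ / (4.6)³ = 0.58
Qₚ = 0.58 > Kₚ = 0.22, so the reverse reaction proceeds.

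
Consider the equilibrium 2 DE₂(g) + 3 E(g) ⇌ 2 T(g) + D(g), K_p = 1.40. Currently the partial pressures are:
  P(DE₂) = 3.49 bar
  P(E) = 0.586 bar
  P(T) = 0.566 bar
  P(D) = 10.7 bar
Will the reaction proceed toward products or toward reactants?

Q_p = P(T)²·P(D) / (P(DE₂)²·P(E)³) = (0.566)²·(10.7) / ((3.49)²·(0.586)³) = 1.40
Q_p = 1.40 = K_p, so the system is already at equilibrium.

no net change (already at equilibrium)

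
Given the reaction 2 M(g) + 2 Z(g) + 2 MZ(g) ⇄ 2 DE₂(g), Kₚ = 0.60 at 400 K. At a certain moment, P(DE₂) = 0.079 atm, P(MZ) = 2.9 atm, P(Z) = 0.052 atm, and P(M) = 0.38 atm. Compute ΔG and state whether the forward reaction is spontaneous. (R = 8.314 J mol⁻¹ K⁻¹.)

Qₚ = P(DE₂)² / (P(M)²·P(Z)²·P(MZ)²) = (0.079)² / ((0.38)²·(0.052)²·(2.9)²) = 1.90
ΔG = RT ln(Qₚ/Kₚ) = (8.314 J mol⁻¹ K⁻¹)(400 K) × ln(1.90/0.60)
   = (3.326 kJ/mol)(1.153) = 3.83 kJ/mol
ΔG > 0, so the forward reaction is non-spontaneous (proceeds in reverse).

ΔG = 3.83 kJ/mol; the forward reaction is non-spontaneous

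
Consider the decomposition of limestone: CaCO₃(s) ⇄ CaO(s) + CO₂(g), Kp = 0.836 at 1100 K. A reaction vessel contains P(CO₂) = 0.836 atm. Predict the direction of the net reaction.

(CaCO₃, CaO are pure solids — omitted from Qp.)
Qp = P(CO₂) = 0.836
Qp = 0.836 = Kp, so the system is already at equilibrium.

at equilibrium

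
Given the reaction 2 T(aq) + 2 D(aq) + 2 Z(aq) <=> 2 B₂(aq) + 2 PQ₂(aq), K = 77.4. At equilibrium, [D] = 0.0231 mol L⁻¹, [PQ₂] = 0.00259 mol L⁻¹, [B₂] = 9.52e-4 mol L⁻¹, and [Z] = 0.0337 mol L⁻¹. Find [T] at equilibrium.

At equilibrium, K = [B₂]²·[PQ₂]² / ([T]²·[D]²·[Z]²) = 77.4.
(9.52e-4)²·(0.00259)² / (([T])²·(0.0231)²·(0.0337)²) = 77.4
[T]² = 1.30e-7 ⇒ [T] = 3.60e-4 mol L⁻¹

[T] = 3.60e-4 mol L⁻¹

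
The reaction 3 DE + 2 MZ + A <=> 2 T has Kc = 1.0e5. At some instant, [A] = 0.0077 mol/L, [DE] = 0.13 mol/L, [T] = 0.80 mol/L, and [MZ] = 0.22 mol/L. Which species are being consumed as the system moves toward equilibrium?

Qc = [T]² / ([DE]³·[MZ]²·[A]) = (0.80)² / ((0.13)³·(0.22)²·(0.0077)) = 7.8e5
Qc = 7.8e5 > Kc = 1.0e5: net reverse reaction.

T (products)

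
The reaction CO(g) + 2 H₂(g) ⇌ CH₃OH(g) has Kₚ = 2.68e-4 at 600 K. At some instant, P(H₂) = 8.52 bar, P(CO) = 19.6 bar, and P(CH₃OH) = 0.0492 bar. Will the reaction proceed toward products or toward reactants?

Qₚ = P(CH₃OH) / (P(CO)·P(H₂)²) = (0.0492) / ((19.6)·(8.52)²) = 3.46e-5
Qₚ = 3.46e-5 < Kₚ = 2.68e-4, so the forward reaction proceeds.

toward products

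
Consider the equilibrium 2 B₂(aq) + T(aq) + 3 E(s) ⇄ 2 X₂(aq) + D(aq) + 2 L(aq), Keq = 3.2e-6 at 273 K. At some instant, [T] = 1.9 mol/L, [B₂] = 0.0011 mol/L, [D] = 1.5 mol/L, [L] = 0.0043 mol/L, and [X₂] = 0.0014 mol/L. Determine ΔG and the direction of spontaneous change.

(E is a pure solid — omitted from Q.)
Q = [X₂]²·[D]·[L]² / ([B₂]²·[T]) = (0.0014)²·(1.5)·(0.0043)² / ((0.0011)²·(1.9)) = 2.36e-5
ΔG = RT ln(Q/Keq) = (8.314 J mol⁻¹ K⁻¹)(273 K) × ln(2.36e-5/3.2e-6)
   = (2.270 kJ/mol)(1.998) = 4.54 kJ/mol
ΔG > 0, so the forward reaction is non-spontaneous (proceeds in reverse).

ΔG = 4.54 kJ/mol; the forward reaction is non-spontaneous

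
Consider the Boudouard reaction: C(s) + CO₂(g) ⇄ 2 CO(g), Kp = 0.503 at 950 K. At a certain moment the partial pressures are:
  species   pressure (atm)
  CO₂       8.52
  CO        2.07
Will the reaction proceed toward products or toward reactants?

(C is a pure solid — omitted from Qp.)
Qp = P(CO)² / P(CO₂) = (2.07)² / (8.52) = 0.503
Qp = 0.503 = Kp, so the system is already at equilibrium.

no net change (already at equilibrium)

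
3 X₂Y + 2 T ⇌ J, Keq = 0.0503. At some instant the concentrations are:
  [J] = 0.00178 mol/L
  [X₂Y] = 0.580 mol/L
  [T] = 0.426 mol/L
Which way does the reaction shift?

neither direction; the system is at equilibrium

Q = [J] / ([X₂Y]³·[T]²) = (0.00178) / ((0.580)³·(0.426)²) = 0.0503
Q = 0.0503 = Keq, so the system is already at equilibrium.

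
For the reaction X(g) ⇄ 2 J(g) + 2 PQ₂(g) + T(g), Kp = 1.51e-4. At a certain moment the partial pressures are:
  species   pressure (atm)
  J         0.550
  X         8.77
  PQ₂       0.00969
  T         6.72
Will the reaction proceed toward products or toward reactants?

Qp = P(J)²·P(PQ₂)²·P(T) / P(X) = (0.550)²·(0.00969)²·(6.72) / (8.77) = 2.18e-5
Qp = 2.18e-5 < Kp = 1.51e-4, so the forward reaction proceeds.

to the right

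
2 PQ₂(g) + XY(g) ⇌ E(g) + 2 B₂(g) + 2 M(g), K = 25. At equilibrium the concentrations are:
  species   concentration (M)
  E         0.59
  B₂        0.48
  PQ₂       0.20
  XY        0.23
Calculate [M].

At equilibrium, K = [E]·[B₂]²·[M]² / ([PQ₂]²·[XY]) = 25.
(0.59)·(0.48)²·([M])² / ((0.20)²·(0.23)) = 25
[M]² = 1.69 ⇒ [M] = 1.3 M

[M] = 1.3 M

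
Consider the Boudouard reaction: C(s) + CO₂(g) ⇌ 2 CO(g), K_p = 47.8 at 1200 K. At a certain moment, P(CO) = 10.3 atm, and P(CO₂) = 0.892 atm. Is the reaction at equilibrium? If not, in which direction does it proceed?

toward reactants

(C is a pure solid — omitted from Q_p.)
Q_p = P(CO)² / P(CO₂) = (10.3)² / (0.892) = 119
Q_p = 119 > K_p = 47.8, so the reverse reaction proceeds.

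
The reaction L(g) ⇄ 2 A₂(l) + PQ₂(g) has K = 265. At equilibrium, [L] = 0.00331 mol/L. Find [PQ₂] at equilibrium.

(A₂ is a pure liquid — omitted from K.)
At equilibrium, K = [PQ₂] / [L] = 265.
([PQ₂]) / (0.00331) = 265
[PQ₂] = 0.877 mol/L

[PQ₂] = 0.877 mol/L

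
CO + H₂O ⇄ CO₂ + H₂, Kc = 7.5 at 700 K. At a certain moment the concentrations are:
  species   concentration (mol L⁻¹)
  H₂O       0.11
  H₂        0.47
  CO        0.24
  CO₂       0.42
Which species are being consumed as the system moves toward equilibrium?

Qc = [CO₂]·[H₂] / ([CO]·[H₂O]) = (0.42)·(0.47) / ((0.24)·(0.11)) = 7.5
Qc = 7.5 = Kc; the system is at equilibrium.

none (at equilibrium)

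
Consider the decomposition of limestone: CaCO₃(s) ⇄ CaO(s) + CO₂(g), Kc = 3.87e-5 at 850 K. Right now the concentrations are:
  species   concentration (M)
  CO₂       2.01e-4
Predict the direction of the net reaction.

in the reverse direction

(CaCO₃, CaO are pure solids — omitted from Qc.)
Qc = [CO₂] = 2.01e-4
Qc = 2.01e-4 > Kc = 3.87e-5, so the reverse reaction proceeds.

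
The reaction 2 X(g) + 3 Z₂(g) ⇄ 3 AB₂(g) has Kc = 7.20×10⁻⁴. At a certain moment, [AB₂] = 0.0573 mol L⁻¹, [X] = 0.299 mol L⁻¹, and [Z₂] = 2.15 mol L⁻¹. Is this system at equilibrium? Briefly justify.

no; Q < K, reaction proceeds forward

Qc = [AB₂]³ / ([X]²·[Z₂]³) = (0.0573)³ / ((0.299)²·(2.15)³) = 2.12×10⁻⁴
Qc = 2.12×10⁻⁴ < Kc = 7.20×10⁻⁴: net forward reaction.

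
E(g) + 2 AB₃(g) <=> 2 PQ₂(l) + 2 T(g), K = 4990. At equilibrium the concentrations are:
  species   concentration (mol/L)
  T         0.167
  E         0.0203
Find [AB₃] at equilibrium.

[AB₃] = 0.0166 mol/L

(PQ₂ is a pure liquid — omitted from K.)
At equilibrium, K = [T]² / ([E]·[AB₃]²) = 4990.
(0.167)² / ((0.0203)·([AB₃])²) = 4990
[AB₃]² = 2.75×10⁻⁴ ⇒ [AB₃] = 0.0166 mol/L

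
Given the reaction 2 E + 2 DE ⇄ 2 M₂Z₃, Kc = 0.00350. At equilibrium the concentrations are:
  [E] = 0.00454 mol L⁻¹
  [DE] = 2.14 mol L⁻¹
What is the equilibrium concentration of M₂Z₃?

At equilibrium, Kc = [M₂Z₃]² / ([E]²·[DE]²) = 0.00350.
([M₂Z₃])² / ((0.00454)²·(2.14)²) = 0.00350
[M₂Z₃]² = 3.30×10⁻⁷ ⇒ [M₂Z₃] = 5.75×10⁻⁴ mol L⁻¹

[M₂Z₃] = 5.75×10⁻⁴ mol L⁻¹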